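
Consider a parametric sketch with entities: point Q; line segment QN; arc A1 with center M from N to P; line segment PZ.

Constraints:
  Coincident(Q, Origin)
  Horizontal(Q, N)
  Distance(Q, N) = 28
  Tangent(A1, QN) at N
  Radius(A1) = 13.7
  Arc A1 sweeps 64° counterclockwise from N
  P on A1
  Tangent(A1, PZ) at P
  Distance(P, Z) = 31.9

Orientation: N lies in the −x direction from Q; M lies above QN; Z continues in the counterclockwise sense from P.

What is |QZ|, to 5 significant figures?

36.406

Q is at the origin; QN is horizontal with |QN| = 28.0 and N on the −x side, so N = (-28.000, 0.0000). A1 meets QN tangentially, so MN is at right angles to QN, so M = N + (0, 13.7) = (-28.000, 13.700). On A1, N sits at bearing -90° from M; a 64° counterclockwise sweep puts P at bearing -26°, so P = M + 13.7·(cos -26°, sin -26°) = (-15.687, 7.6943). Since A1 is tangent to PZ there, MP ⟂ PZ, so PZ runs along (−sin -26°, cos -26°); with |PZ| = 31.9, Z = (-1.7025, 36.366). Then |QZ| = |Z − Q| = 36.406.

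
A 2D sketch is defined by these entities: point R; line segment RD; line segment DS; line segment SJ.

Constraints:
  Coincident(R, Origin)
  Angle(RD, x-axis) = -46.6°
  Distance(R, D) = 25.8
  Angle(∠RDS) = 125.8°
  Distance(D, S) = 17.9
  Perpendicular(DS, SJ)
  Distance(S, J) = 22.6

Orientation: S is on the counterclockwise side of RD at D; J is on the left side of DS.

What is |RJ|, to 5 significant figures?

33.034

R is at the origin; RD runs at -46.6° with length 25.8, so D = 25.8·(cos -46.6°, sin -46.6°) = (17.727, -18.746). ∠RDS = 125.8°, so DS runs at -46.6° + (180° − 125.8°) = 7.6000° from the x-axis; with |DS| = 17.9, S = D + 17.9·(cos 7.6000°, sin 7.6000°) = (35.470, -16.378). The perpendicularity gives SJ at right angles to DS; with |SJ| = 22.6 on the left of DS, J = S + 22.6·(-0.13226, 0.99122) = (32.481, 6.0232). Then |RJ| = |J − R| = 33.034.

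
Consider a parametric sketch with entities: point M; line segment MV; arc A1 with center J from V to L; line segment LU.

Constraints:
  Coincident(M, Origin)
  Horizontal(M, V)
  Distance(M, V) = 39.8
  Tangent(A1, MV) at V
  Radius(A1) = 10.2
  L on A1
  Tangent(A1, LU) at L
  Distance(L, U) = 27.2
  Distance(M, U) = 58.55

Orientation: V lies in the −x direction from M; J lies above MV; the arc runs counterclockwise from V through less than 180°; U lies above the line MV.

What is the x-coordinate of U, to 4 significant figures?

-43.68

M is at the origin; M and V share the same y with |MV| = 39.8 and V on the −x side, so V = (-39.80, 0.000). The tangent condition forces JV to be normal to MV, so J = V + (0, 10.2) = (-39.80, 10.20). Since JL ⟂ LU (tangency), |JU| = √(10.2² + 27.2²) = 29.05 regardless of where L sits on A1. So U lies on both circle(M, 58.55) and circle(J, 29.05); the above-MV intersection is U = (-43.68, 38.99). L is the foot of the tangent from U: L = (-30.81, 15.02).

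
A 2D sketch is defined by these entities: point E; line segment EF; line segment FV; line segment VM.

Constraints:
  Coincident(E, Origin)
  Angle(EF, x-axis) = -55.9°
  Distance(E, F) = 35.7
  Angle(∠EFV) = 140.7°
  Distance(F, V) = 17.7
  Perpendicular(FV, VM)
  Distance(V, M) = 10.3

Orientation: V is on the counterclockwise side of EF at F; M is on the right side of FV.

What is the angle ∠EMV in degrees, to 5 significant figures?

54.016°

∠EFV = 140.7°, so FV runs at -55.9° + (180° − 140.7°) = -16.600° from the x-axis; with |FV| = 17.7, V = F + 17.7·(cos -16.600°, sin -16.600°) = (36.977, -34.618). FV is perpendicular to VM; with |VM| = 10.3 on the right of FV, M = V + 10.3·(-0.28569, -0.95832) = (34.035, -44.489). Then cos ∠EMV = ME·MV / (|ME||MV|), giving 54.016°.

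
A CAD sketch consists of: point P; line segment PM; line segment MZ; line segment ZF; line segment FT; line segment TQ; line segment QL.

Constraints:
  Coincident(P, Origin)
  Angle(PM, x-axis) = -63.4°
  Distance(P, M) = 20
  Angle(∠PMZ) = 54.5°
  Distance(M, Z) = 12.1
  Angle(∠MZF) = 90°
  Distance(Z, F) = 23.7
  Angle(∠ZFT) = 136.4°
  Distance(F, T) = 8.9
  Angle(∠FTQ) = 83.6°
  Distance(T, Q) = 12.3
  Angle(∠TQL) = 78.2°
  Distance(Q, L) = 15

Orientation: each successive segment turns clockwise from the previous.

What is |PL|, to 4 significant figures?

2.669

∠FTQ = 83.6° gives TQ at -58.90° from the x-axis; with |TQ| = 12.3, Q = (14.08, 2.289). ∠TQL = 78.2° gives QL at -160.7° from the x-axis; with |QL| = 15.0, L = (-0.07531, -2.668). Then |PL| = |L − P| = 2.669.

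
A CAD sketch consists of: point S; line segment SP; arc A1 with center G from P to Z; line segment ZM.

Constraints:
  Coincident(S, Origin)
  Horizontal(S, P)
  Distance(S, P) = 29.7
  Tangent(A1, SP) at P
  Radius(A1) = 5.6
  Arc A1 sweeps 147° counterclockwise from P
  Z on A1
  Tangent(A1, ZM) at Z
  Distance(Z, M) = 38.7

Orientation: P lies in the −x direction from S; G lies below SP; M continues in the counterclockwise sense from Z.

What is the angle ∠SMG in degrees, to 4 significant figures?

49.30°

S is at the origin; SP is horizontal with |SP| = 29.7 and P on the −x side, so P = (-29.70, 0.000). Tangency of A1 to SP means the radius GP is perpendicular to SP, so G = P + (0, -5.6) = (-29.70, -5.600). On A1, P sits at bearing 90° from G; a 147° counterclockwise sweep puts Z at bearing 237°, so Z = G + 5.6·(cos 237°, sin 237°) = (-32.75, -10.30). Since A1 is tangent to ZM there, GZ ⟂ ZM, so ZM runs along (−sin 237°, cos 237°); with |ZM| = 38.7, M = (-0.2934, -31.37). Then cos ∠SMG = MS·MG / (|MS||MG|), giving 49.30°.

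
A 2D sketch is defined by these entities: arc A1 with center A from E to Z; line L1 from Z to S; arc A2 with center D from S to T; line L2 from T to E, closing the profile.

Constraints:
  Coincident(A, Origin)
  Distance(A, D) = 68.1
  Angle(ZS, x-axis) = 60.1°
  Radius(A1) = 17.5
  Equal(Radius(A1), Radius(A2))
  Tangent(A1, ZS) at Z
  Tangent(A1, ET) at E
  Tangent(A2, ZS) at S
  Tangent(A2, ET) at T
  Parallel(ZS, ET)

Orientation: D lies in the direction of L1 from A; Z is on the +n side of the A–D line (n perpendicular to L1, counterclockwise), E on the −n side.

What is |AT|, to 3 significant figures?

70.3

The slot axis is L1's direction at 60.1°, so u = (cos 60.1°, sin 60.1°) = (0.498, 0.867) and n = (−sin 60.1°, cos 60.1°) = (-0.867, 0.498). A is at the origin and D lies 68.1 along u from A, so D = 68.1·u = (33.9, 59.0). Tangency of A1 to both parallel lines with radius 17.5 puts Z and E at A ± 17.5·n: Z = (-15.2, 8.72), E = (15.2, -8.72). Equal radii place S and T the same way about D: S = D + 17.5·n = (18.8, 67.8), T = D − 17.5·n = (49.1, 50.3). Then |AT| = |T − A| = 70.3.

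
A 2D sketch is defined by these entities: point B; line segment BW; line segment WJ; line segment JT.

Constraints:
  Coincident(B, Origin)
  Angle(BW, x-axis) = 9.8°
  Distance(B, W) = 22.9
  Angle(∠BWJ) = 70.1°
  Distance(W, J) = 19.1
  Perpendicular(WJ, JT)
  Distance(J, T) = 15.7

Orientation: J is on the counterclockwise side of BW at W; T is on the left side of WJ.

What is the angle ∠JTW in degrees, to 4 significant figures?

50.58°

∠BWJ = 70.1°, so WJ runs at 9.8° + (180° − 70.1°) = 119.7° from the x-axis; with |WJ| = 19.1, J = W + 19.1·(cos 119.7°, sin 119.7°) = (13.10, 20.49). WJ ⟂ JT; with |JT| = 15.7 on the left of WJ, T = J + 15.7·(-0.8686, -0.4955) = (-0.5349, 12.71). Then cos ∠JTW = TJ·TW / (|TJ||TW|), giving 50.58°.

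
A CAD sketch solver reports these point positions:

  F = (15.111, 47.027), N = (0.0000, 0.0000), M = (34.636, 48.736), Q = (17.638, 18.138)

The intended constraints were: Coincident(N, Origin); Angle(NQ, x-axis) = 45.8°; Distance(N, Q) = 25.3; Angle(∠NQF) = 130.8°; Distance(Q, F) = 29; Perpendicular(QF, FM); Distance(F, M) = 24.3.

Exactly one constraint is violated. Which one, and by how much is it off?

Distance(F, M) = 24.3 — off by 4.70.

N = (0.00, 0.00) ✓; NQ at 45.80° ✓; |NQ| = 25.30 ✓; ∠NQF = 130.8° ✓; |QF| = 29.00 ✓; ∠(QF, FM) = 90.00° ✓; |FM| = 19.60 ✗.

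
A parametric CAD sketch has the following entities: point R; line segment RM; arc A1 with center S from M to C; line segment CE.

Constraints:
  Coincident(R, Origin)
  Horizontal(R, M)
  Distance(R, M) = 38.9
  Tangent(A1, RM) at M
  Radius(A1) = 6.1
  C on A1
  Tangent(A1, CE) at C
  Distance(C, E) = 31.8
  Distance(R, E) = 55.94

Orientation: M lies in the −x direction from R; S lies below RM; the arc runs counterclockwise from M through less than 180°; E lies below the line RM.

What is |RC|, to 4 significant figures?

45.47

Checks: R = (0.00, 0.00) ✓; |SC| = 6.100 ✓; ∠(SC, CE) = 90.00° ✓; |CE| = 31.80 ✓; |RE| = 55.94 ✓.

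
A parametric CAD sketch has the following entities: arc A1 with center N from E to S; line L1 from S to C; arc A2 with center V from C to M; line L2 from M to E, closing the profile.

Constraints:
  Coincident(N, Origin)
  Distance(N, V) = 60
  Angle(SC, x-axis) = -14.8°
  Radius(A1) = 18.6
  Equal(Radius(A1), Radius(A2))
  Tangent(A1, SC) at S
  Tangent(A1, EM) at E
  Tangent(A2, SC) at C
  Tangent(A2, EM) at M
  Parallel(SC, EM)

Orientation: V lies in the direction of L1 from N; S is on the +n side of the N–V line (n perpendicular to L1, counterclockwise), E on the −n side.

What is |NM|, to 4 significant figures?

62.82

Tangency of A1 to both parallel lines with radius 18.6 puts S and E at N ± 18.6·n: S = (4.751, 17.98), E = (-4.751, -17.98). Equal radii place C and M the same way about V: C = V + 18.6·n = (62.76, 2.656), M = V − 18.6·n = (53.26, -33.31). Then |NM| = |M − N| = 62.82.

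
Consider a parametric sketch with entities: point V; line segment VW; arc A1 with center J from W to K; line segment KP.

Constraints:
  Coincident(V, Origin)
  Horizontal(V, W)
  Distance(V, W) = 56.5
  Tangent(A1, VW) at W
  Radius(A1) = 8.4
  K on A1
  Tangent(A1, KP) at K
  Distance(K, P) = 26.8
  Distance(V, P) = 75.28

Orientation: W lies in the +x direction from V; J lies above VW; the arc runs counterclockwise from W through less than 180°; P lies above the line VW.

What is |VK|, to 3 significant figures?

65.3

Checks: |JK| = 8.400 ✓; ∠(JK, KP) = 90.00° ✓; |KP| = 26.80 ✓; |VP| = 75.28 ✓.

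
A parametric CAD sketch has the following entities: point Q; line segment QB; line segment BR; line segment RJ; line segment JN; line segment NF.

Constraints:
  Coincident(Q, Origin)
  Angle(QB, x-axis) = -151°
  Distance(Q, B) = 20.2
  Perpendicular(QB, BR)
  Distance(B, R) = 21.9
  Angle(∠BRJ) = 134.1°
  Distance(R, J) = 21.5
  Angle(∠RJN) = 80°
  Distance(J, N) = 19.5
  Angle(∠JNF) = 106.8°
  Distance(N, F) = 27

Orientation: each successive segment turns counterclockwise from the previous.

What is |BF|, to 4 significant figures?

9.347

∠RJN = 80.0° gives JN at 84.90° from the x-axis; with |JN| = 19.5, N = (15.44, -15.13). ∠JNF = 106.8° gives NF at 158.1° from the x-axis; with |NF| = 27.0, F = (-9.610, -5.055). Then |BF| = |F − B| = 9.347.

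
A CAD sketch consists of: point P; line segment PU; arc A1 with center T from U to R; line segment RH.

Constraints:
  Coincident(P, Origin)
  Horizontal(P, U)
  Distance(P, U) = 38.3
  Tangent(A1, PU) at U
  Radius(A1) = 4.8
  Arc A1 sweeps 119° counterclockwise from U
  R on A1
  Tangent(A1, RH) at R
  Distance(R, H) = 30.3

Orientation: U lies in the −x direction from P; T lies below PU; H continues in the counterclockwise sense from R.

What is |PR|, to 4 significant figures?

43.09

P is at the origin; P and U share the same y with |PU| = 38.3 and U on the −x side, so U = (-38.30, 0.000). Since A1 is tangent to PU there, TU ⟂ PU, so T = U + (0, -4.8) = (-38.30, -4.800). On A1, U sits at bearing 90° from T; a 119° counterclockwise sweep puts R at bearing 209°, so R = T + 4.8·(cos 209°, sin 209°) = (-42.50, -7.127). Then |PR| = |R − P| = 43.09.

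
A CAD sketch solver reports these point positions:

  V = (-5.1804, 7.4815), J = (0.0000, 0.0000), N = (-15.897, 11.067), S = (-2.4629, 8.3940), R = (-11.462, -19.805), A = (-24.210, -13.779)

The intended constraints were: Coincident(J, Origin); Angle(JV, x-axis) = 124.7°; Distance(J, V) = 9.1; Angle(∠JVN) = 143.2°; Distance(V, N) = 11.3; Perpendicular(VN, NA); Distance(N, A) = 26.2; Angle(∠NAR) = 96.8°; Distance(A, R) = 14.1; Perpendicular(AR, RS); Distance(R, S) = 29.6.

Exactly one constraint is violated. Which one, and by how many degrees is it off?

Perpendicular(AR, RS) — off by 7.60°.

J = (0.00, 0.00) ✓; JV at 124.7° ✓; |JV| = 9.100 ✓; ∠JVN = 143.2° ✓; |VN| = 11.30 ✓; ∠(VN, NA) = 90.00° ✓; |NA| = 26.20 ✓; ∠NAR = 96.80° ✓; |AR| = 14.10 ✓; ∠(AR, RS) = 97.60° ✗; |RS| = 29.60 ✓.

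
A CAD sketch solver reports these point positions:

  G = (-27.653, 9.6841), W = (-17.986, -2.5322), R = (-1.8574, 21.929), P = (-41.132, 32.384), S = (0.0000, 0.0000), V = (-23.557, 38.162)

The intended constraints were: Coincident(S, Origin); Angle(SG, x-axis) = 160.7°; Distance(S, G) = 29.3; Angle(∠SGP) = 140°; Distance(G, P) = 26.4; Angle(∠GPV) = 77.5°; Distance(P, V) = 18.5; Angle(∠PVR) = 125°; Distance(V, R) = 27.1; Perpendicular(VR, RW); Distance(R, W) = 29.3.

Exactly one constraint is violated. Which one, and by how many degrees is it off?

Perpendicular(VR, RW) — off by 3.40°.

S = (0.00, 0.00) ✓; SG at 160.7° ✓; |SG| = 29.30 ✓; ∠SGP = 140.0° ✓; |GP| = 26.40 ✓; ∠GPV = 77.50° ✓; |PV| = 18.50 ✓; ∠PVR = 125.0° ✓; |VR| = 27.10 ✓; ∠(VR, RW) = 86.60° ✗; |RW| = 29.30 ✓.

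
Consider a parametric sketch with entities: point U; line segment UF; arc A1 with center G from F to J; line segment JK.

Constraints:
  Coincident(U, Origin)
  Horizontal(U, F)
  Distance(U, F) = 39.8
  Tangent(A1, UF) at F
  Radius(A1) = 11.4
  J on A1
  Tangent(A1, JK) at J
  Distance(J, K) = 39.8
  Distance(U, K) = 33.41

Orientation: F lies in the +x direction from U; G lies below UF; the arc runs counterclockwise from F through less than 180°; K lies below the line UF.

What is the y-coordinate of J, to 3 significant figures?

-3.71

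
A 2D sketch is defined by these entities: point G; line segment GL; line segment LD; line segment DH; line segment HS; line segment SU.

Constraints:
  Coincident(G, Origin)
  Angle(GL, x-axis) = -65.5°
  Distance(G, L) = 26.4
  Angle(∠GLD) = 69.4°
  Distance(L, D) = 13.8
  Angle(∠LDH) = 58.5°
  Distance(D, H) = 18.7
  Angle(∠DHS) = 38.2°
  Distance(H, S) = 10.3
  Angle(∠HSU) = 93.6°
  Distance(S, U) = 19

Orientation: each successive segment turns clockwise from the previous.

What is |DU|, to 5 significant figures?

8.0617

∠DHS = 38.2° gives HS at -79.400° from the x-axis; with |HS| = 10.3, S = (7.7382, -18.514). ∠HSU = 93.6° gives SU at -165.80° from the x-axis; with |SU| = 19.0, U = (-10.681, -23.175). Then |DU| = |U − D| = 8.0617.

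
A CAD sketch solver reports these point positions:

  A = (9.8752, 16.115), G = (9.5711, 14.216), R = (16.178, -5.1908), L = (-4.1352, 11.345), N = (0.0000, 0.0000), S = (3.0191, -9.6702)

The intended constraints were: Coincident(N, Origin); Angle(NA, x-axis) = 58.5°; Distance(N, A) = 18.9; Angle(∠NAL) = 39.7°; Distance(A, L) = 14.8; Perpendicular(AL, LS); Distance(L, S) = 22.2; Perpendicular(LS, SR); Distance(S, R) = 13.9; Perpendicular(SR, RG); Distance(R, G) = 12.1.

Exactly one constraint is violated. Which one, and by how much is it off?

Distance(R, G) = 12.1 — off by 8.40.

N = (0.00, 0.00) ✓; NA at 58.50° ✓; |NA| = 18.90 ✓; ∠NAL = 39.70° ✓; |AL| = 14.80 ✓; ∠(AL, LS) = 90.00° ✓; |LS| = 22.20 ✓; ∠(LS, SR) = 90.00° ✓; |SR| = 13.90 ✓; ∠(SR, RG) = 90.00° ✓; |RG| = 20.50 ✗.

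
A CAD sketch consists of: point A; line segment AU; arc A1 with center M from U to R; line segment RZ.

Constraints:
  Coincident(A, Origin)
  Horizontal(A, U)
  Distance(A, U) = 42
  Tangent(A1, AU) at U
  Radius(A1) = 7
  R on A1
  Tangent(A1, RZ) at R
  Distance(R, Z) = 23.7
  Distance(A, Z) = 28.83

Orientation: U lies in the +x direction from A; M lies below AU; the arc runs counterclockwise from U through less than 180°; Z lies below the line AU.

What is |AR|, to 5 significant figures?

36.885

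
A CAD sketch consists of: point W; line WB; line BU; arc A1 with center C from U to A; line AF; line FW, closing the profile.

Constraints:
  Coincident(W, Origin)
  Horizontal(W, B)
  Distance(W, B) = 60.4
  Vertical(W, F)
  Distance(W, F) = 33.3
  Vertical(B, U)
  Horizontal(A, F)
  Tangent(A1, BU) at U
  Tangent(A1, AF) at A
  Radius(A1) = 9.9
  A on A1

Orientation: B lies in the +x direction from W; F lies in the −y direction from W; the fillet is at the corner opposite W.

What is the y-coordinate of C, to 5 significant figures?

-23.400

WF is vertical with |WF| = 33.3 and F on the −y side, so F = (0.0000, -33.300). The virtual corner opposite W is at (60.400, -33.300). Since A1 is tangent to BU there, CU ⟂ BU and A1 meets AF tangentially, so CA is at right angles to AF, with radius 9.9, so the center C sits 9.9 in from both sides at C = (50.500, -23.400). So C.y = -23.400.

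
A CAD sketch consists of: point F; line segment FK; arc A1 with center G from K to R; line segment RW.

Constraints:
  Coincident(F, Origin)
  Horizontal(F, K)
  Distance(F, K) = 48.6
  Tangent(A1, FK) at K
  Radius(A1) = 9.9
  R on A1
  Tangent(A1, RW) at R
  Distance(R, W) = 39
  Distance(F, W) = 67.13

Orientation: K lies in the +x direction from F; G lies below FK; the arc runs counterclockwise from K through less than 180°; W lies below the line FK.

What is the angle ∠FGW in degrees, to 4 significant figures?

96.15°

Checks: |GK| = 9.900 ✓; |GR| = 9.900 ✓; ∠(GR, RW) = 90.00° ✓; |RW| = 39.00 ✓; |FW| = 67.13 ✓.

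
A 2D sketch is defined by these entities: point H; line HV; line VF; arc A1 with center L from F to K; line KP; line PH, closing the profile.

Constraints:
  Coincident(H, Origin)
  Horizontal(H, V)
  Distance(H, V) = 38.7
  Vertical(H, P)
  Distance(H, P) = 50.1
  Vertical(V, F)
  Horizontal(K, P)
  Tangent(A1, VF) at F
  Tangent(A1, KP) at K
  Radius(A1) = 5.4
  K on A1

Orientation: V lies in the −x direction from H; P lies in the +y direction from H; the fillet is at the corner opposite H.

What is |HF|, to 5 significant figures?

59.125

H is at the origin; H and V share the same y with |HV| = 38.7 and V on the −x side, so V = (-38.700, 0.0000). H and P share the same x with |HP| = 50.1 and P on the +y side, so P = (0.0000, 50.100). The virtual corner opposite H is at (-38.700, 50.100). The tangent condition forces LF to be normal to VF and the tangent condition forces LK to be normal to KP, with radius 5.4, so the center L sits 5.4 in from both sides at L = (-33.300, 44.700). That places the tangent points at F = (-38.700, 44.700) on VF and K = (-33.300, 50.100) on KP. Then |HF| = |F − H| = 59.125.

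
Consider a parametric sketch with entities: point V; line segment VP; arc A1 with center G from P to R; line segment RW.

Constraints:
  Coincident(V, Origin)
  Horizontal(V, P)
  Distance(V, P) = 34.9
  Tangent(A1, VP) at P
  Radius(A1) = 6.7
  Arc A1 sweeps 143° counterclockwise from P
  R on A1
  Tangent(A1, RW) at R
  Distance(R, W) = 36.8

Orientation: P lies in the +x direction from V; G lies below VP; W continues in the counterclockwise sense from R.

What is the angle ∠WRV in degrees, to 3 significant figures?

164°

On A1, P sits at bearing 90° from G; a 143° counterclockwise sweep puts R at bearing 233°, so R = G + 6.7·(cos 233°, sin 233°) = (30.9, -12.1). Since A1 is tangent to RW there, GR ⟂ RW, so RW runs along (−sin 233°, cos 233°); with |RW| = 36.8, W = (60.3, -34.2). Then cos ∠WRV = RW·RV / (|RW||RV|), giving 164°.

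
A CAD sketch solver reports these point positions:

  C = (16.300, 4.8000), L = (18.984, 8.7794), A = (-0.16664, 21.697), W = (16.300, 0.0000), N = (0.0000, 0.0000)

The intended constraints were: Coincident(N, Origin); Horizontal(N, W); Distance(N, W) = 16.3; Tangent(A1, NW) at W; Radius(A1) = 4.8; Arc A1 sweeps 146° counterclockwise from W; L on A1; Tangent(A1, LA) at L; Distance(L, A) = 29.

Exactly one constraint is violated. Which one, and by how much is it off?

Distance(L, A) = 29 — off by 5.90.

N = (0.00, 0.00) ✓; N.y = 0.00, W.y = 0.00 ✓; |NW| = 16.30 ✓; ∠(CW, WN) = 90.00° ✓; |CW| = 4.800 ✓; bearing(C→L) − bearing(C→W) = 146.0° ✓; |CL| = 4.800 ✓; ∠(CL, LA) = 90.00° ✓; |LA| = 23.10 ✗.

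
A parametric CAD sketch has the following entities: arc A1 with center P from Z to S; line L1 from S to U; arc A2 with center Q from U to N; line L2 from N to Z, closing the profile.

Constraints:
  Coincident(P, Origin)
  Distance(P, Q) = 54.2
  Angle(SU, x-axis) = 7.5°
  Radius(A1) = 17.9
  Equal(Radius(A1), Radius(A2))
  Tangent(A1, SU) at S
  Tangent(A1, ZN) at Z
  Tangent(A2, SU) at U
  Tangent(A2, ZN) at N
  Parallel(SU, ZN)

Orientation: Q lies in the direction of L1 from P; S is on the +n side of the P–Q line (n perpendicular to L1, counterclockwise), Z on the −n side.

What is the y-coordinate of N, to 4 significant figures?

-10.67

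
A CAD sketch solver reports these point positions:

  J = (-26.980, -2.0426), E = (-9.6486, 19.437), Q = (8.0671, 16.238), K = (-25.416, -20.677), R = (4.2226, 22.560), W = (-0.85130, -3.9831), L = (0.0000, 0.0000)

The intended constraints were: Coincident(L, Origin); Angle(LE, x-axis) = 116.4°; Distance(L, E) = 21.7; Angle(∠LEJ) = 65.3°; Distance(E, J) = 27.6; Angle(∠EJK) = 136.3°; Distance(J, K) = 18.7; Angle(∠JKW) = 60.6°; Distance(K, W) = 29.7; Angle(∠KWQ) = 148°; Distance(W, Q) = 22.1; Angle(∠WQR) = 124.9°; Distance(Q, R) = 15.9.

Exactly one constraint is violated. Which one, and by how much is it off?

Distance(Q, R) = 15.9 — off by 8.50.

L = (0.00, 0.00) ✓; LE at 116.4° ✓; |LE| = 21.70 ✓; ∠LEJ = 65.30° ✓; |EJ| = 27.60 ✓; ∠EJK = 136.3° ✓; |JK| = 18.70 ✓; ∠JKW = 60.60° ✓; |KW| = 29.70 ✓; ∠KWQ = 148.0° ✓; |WQ| = 22.10 ✓; ∠WQR = 124.9° ✓; |QR| = 7.399 ✗.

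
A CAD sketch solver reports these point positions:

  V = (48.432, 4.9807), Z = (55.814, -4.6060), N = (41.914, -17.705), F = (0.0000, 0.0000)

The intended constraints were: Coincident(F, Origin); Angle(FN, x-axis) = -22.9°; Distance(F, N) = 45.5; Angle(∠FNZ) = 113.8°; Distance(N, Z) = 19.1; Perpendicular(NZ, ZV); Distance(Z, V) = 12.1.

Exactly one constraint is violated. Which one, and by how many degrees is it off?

Perpendicular(NZ, ZV) — off by 5.70°.

F = (0.00, 0.00) ✓; FN at -22.90° ✓; |FN| = 45.50 ✓; ∠FNZ = 113.8° ✓; |NZ| = 19.10 ✓; ∠(NZ, ZV) = 84.30° ✗; |ZV| = 12.10 ✓.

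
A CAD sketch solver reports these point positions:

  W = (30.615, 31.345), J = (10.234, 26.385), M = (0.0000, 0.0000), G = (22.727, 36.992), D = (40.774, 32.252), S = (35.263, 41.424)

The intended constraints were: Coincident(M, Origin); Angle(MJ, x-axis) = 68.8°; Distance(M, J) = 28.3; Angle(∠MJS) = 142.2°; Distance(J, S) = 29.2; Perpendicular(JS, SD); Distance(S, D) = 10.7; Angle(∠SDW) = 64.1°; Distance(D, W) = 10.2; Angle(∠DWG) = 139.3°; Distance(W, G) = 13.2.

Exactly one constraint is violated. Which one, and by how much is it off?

Distance(W, G) = 13.2 — off by 3.50.

M = (0.00, 0.00) ✓; MJ at 68.80° ✓; |MJ| = 28.30 ✓; ∠MJS = 142.2° ✓; |JS| = 29.20 ✓; ∠(JS, SD) = 90.00° ✓; |SD| = 10.70 ✓; ∠SDW = 64.10° ✓; |DW| = 10.20 ✓; ∠DWG = 139.3° ✓; |WG| = 9.701 ✗.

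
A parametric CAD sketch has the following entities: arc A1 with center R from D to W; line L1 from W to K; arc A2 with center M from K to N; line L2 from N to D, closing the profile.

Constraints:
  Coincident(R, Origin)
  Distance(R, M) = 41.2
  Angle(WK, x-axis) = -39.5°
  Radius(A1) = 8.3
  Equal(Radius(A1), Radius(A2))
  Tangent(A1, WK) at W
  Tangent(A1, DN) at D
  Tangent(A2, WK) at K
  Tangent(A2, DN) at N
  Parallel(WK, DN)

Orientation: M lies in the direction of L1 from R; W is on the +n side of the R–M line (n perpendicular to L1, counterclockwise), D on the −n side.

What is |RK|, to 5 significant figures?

42.028

The slot axis is L1's direction at -39.5°, so u = (cos -39.5°, sin -39.5°) = (0.77162, -0.63608) and n = (−sin -39.5°, cos -39.5°) = (0.63608, 0.77162). R is at the origin and M lies 41.2 along u from R, so M = 41.2·u = (31.791, -26.206). Tangency of A1 to both parallel lines with radius 8.3 puts W and D at R ± 8.3·n: W = (5.2794, 6.4045), D = (-5.2794, -6.4045). Equal radii place K and N the same way about M: K = M + 8.3·n = (37.070, -19.802), N = M − 8.3·n = (26.511, -32.611). Then |RK| = |K − R| = 42.028.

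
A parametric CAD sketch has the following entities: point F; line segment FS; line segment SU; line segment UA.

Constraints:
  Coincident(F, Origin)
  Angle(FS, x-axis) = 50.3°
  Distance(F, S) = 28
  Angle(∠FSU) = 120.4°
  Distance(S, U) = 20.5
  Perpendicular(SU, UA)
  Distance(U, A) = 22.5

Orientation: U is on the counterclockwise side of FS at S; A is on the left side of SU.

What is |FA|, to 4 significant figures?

34.71

F is at the origin; FS runs at 50.3° with length 28.0, so S = 28.0·(cos 50.3°, sin 50.3°) = (17.89, 21.54). ∠FSU = 120.4°, so SU runs at 50.3° + (180° − 120.4°) = 109.9° from the x-axis; with |SU| = 20.5, U = S + 20.5·(cos 109.9°, sin 109.9°) = (10.91, 40.82). SU is perpendicular to UA; with |UA| = 22.5 on the left of SU, A = U + 22.5·(-0.9403, -0.3404) = (-10.25, 33.16). Then |FA| = |A − F| = 34.71.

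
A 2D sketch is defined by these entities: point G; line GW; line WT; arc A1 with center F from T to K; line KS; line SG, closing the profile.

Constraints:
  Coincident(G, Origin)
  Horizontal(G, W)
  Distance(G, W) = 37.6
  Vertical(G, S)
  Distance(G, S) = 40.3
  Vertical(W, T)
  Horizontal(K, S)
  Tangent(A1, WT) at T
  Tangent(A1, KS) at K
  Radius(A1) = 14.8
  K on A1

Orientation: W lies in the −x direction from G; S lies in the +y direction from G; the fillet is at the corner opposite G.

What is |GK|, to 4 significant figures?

46.30

G is at the origin; GW is horizontal with |GW| = 37.6 and W on the −x side, so W = (-37.60, 0.000). GS is vertical with |GS| = 40.3 and S on the +y side, so S = (0.000, 40.30). The virtual corner opposite G is at (-37.60, 40.30). Tangency of A1 to WT means the radius FT is perpendicular to WT and since A1 is tangent to KS there, FK ⟂ KS, with radius 14.8, so the center F sits 14.8 in from both sides at F = (-22.80, 25.50). That places the tangent points at T = (-37.60, 25.50) on WT and K = (-22.80, 40.30) on KS. Then |GK| = |K − G| = 46.30.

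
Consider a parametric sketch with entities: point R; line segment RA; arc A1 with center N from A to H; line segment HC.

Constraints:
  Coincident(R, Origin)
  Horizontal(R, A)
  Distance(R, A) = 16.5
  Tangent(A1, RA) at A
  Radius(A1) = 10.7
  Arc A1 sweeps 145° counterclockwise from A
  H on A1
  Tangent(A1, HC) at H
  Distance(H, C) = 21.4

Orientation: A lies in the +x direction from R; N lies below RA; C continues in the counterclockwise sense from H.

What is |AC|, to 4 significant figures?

33.72

R is at the origin; R and A share the same y with |RA| = 16.5 and A on the +x side, so A = (16.50, 0.000). The tangent condition forces NA to be normal to RA, so N = A + (0, -10.7) = (16.50, -10.70). On A1, A sits at bearing 90° from N; a 145° counterclockwise sweep puts H at bearing 235°, so H = N + 10.7·(cos 235°, sin 235°) = (10.36, -19.46). Tangency of A1 to HC means the radius NH is perpendicular to HC, so HC runs along (−sin 235°, cos 235°); with |HC| = 21.4, C = (27.89, -31.74). Then |AC| = |C − A| = 33.72.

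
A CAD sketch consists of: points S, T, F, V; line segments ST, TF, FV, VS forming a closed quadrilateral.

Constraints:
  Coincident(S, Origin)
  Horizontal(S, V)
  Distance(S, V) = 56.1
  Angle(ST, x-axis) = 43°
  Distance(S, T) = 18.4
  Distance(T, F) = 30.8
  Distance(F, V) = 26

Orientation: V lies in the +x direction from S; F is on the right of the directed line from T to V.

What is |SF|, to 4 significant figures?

34.70

Checks: |TF| = 30.80 ✓; |FV| = 26.00 ✓.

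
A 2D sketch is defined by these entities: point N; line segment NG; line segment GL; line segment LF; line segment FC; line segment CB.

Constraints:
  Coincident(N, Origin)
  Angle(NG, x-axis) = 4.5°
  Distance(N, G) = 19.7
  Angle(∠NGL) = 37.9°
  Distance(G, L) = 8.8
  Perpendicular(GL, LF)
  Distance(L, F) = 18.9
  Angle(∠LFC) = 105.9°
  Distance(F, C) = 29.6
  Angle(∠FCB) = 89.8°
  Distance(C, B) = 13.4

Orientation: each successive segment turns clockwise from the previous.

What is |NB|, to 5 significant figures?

38.890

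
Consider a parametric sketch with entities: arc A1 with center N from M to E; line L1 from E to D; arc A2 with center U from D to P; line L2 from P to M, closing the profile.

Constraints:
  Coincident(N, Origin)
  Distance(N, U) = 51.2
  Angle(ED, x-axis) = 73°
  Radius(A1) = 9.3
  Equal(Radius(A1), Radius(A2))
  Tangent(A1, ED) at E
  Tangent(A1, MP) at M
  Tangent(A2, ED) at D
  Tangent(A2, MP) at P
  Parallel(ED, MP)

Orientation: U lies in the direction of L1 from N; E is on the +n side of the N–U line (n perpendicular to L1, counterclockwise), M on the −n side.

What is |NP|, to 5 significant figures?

52.038

Tangency of A1 to both parallel lines with radius 9.3 puts E and M at N ± 9.3·n: E = (-8.8936, 2.7191), M = (8.8936, -2.7191). Equal radii place D and P the same way about U: D = U + 9.3·n = (6.0758, 51.682), P = U − 9.3·n = (23.863, 46.244). Then |NP| = |P − N| = 52.038.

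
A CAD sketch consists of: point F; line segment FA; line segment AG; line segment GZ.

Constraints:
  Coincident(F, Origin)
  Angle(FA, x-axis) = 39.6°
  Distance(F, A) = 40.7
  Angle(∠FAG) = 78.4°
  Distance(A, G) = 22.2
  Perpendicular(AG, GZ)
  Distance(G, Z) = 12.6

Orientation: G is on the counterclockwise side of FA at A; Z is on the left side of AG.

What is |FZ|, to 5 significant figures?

30.660

∠FAG = 78.4°, so AG runs at 39.6° + (180° − 78.4°) = 141.20° from the x-axis; with |AG| = 22.2, G = A + 22.2·(cos 141.20°, sin 141.20°) = (14.059, 39.854). The perpendicularity gives GZ at right angles to AG; with |GZ| = 12.6 on the left of AG, Z = G + 12.6·(-0.62660, -0.77934) = (6.1634, 30.034). Then |FZ| = |Z − F| = 30.660.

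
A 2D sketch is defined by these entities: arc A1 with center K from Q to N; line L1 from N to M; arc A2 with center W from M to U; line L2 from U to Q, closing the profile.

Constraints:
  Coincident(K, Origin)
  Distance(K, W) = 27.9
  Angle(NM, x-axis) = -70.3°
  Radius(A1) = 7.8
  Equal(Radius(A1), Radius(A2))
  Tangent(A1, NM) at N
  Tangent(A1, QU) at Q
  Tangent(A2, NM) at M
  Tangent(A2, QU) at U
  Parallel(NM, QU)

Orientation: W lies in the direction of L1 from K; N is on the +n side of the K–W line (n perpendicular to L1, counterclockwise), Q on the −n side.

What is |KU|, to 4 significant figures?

28.97

The slot axis is L1's direction at -70.3°, so u = (cos -70.3°, sin -70.3°) = (0.3371, -0.9415) and n = (−sin -70.3°, cos -70.3°) = (0.9415, 0.3371). K is at the origin and W lies 27.9 along u from K, so W = 27.9·u = (9.405, -26.27). Tangency of A1 to both parallel lines with radius 7.8 puts N and Q at K ± 7.8·n: N = (7.343, 2.629), Q = (-7.343, -2.629). Equal radii place M and U the same way about W: M = W + 7.8·n = (16.75, -23.64), U = W − 7.8·n = (2.061, -28.90). Then |KU| = |U − K| = 28.97.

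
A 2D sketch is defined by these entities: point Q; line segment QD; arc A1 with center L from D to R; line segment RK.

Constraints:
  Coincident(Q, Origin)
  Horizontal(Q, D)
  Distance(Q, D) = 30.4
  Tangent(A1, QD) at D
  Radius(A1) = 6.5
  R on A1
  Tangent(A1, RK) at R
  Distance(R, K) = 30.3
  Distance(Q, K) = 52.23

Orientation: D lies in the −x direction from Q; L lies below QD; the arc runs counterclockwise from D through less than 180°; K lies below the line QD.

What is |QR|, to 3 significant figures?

37.5

Q is at the origin; QD is horizontal with |QD| = 30.4 and D on the −x side, so D = (-30.4, 0.00). Since A1 is tangent to QD there, LD ⟂ QD, so L = D + (0, -6.5) = (-30.4, -6.50). Since LR ⟂ RK (tangency), |LK| = √(6.5² + 30.3²) = 31.0 regardless of where R sits on A1. So K lies on both circle(Q, 52.23) and circle(L, 31.0); the below-QD intersection is K = (-37.1, -36.8). R is the foot of the tangent from K: R = (-36.9, -6.46).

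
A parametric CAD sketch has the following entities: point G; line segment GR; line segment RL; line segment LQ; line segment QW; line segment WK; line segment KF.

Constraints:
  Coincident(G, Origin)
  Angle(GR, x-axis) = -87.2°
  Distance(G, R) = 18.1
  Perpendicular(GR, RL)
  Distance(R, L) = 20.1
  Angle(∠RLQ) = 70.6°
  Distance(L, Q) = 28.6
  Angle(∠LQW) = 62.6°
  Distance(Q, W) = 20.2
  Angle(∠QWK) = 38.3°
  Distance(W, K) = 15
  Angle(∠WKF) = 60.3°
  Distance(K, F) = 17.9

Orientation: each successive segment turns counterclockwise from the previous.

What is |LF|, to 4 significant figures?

34.60

∠QWK = 38.3° gives WK at 11.30° from the x-axis; with |WK| = 15.0, K = (11.77, -3.060). ∠WKF = 60.3° gives KF at 131.0° from the x-axis; with |KF| = 17.9, F = (0.02768, 10.45). Then |LF| = |F − L| = 34.60.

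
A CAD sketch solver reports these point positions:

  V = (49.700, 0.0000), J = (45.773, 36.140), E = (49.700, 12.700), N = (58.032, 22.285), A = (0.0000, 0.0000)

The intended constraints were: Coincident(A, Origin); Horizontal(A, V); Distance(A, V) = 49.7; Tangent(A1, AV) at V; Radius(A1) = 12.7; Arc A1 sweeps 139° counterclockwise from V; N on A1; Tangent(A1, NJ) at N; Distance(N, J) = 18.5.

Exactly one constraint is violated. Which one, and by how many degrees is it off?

Tangent(A1, NJ) at N — off by 7.50°.

A = (0.00, 0.00) ✓; A.y = 0.00, V.y = 0.00 ✓; |AV| = 49.70 ✓; ∠(EV, VA) = 90.00° ✓; |EV| = 12.70 ✓; bearing(E→N) − bearing(E→V) = 139.0° ✓; |EN| = 12.70 ✓; ∠(EN, NJ) = 97.50° ✗; |NJ| = 18.50 ✓.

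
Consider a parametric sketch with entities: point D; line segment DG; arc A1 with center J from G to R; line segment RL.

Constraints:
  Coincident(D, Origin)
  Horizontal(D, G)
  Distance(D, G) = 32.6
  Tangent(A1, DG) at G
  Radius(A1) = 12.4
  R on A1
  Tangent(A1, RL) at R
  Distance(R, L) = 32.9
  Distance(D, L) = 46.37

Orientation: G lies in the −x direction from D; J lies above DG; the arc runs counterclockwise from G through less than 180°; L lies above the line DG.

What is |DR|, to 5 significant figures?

23.009

D is at the origin; D and G share the same y with |DG| = 32.6 and G on the −x side, so G = (-32.600, 0.0000). Tangency of A1 to DG means the radius JG is perpendicular to DG, so J = G + (0, 12.4) = (-32.600, 12.400). Since JR ⟂ RL (tangency), |JL| = √(12.4² + 32.9²) = 35.159 regardless of where R sits on A1. So L lies on both circle(D, 46.37) and circle(J, 35.159); the above-DG intersection is L = (-16.142, 43.470). R is the foot of the tangent from L: R = (-20.299, 10.833).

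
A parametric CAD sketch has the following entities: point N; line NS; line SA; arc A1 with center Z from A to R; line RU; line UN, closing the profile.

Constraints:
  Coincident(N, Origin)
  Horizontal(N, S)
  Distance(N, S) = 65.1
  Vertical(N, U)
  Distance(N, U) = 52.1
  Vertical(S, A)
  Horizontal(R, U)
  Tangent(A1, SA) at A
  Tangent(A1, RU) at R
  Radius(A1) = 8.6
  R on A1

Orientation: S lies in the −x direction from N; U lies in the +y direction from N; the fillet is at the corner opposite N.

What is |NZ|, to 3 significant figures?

71.3

N and U share the same x with |NU| = 52.1 and U on the +y side, so U = (0.00, 52.1). The virtual corner opposite N is at (-65.1, 52.1). The tangent condition forces ZA to be normal to SA and since A1 is tangent to RU there, ZR ⟂ RU, with radius 8.6, so the center Z sits 8.6 in from both sides at Z = (-56.5, 43.5). Then |NZ| = |Z − N| = 71.3.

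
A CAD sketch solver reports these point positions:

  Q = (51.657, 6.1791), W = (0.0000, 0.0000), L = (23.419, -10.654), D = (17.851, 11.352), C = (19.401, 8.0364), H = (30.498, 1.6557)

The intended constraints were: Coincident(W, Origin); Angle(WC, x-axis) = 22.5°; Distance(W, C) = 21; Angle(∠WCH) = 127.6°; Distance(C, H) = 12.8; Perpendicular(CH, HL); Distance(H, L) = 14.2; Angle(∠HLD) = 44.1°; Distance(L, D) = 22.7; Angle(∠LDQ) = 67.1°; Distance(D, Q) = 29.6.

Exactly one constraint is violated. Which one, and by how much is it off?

Distance(D, Q) = 29.6 — off by 4.60.

W = (0.00, 0.00) ✓; WC at 22.50° ✓; |WC| = 21.00 ✓; ∠WCH = 127.6° ✓; |CH| = 12.80 ✓; ∠(CH, HL) = 90.00° ✓; |HL| = 14.20 ✓; ∠HLD = 44.10° ✓; |LD| = 22.70 ✓; ∠LDQ = 67.10° ✓; |DQ| = 34.20 ✗.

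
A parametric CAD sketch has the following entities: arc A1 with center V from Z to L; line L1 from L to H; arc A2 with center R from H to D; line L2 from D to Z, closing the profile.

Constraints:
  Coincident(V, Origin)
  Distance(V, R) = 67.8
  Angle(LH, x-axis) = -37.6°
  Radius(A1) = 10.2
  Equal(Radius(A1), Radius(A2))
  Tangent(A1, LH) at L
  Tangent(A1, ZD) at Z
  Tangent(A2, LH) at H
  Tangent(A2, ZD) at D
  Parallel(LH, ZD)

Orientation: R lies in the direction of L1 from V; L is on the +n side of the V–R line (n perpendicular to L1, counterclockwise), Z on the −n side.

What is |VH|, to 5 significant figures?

68.563

The slot axis is L1's direction at -37.6°, so u = (cos -37.6°, sin -37.6°) = (0.79229, -0.61015) and n = (−sin -37.6°, cos -37.6°) = (0.61015, 0.79229). V is at the origin and R lies 67.8 along u from V, so R = 67.8·u = (53.717, -41.368). Tangency of A1 to both parallel lines with radius 10.2 puts L and Z at V ± 10.2·n: L = (6.2235, 8.0814), Z = (-6.2235, -8.0814). Equal radii place H and D the same way about R: H = R + 10.2·n = (59.941, -33.286), D = R − 10.2·n = (47.494, -49.449). Then |VH| = |H − V| = 68.563.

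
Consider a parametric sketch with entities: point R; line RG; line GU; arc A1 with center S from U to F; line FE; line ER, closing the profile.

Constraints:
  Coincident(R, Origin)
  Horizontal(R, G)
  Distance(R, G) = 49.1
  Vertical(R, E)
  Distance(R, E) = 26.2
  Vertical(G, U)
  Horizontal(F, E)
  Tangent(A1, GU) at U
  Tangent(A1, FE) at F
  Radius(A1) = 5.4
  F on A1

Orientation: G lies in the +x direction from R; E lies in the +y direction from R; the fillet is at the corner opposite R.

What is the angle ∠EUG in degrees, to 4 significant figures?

96.28°

R is at the origin; RG is horizontal with |RG| = 49.1 and G on the +x side, so G = (49.10, 0.000). RE is vertical with |RE| = 26.2 and E on the +y side, so E = (0.000, 26.20). The virtual corner opposite R is at (49.10, 26.20). Since A1 is tangent to GU there, SU ⟂ GU and tangency of A1 to FE means the radius SF is perpendicular to FE, with radius 5.4, so the center S sits 5.4 in from both sides at S = (43.70, 20.80). That places the tangent points at U = (49.10, 20.80) on GU and F = (43.70, 26.20) on FE. Then cos ∠EUG = UE·UG / (|UE||UG|), giving 96.28°.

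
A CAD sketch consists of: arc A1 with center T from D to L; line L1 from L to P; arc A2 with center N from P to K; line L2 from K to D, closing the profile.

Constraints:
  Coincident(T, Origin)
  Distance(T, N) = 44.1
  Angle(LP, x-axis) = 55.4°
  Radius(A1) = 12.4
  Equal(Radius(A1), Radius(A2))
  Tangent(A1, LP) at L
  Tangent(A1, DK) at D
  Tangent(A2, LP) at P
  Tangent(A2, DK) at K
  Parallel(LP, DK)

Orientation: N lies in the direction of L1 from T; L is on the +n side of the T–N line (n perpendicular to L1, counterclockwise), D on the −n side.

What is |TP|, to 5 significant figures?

45.810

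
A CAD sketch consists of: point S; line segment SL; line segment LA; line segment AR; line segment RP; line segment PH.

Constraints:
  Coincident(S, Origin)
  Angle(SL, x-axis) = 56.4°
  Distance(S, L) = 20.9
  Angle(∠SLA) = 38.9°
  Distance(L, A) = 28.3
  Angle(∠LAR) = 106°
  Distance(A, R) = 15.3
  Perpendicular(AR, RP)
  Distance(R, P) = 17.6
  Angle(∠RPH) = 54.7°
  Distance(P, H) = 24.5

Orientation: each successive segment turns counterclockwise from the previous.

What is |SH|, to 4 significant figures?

18.27

S is at the origin; SL runs at 56.4° with length 20.9, so L = (11.57, 17.41). ∠SLA = 38.9° gives LA at -162.5° from the x-axis; with |LA| = 28.3, A = (-15.42, 8.898). ∠LAR = 106.0° gives AR at -88.50° from the x-axis; with |AR| = 15.3, R = (-15.02, -6.397). AR is perpendicular to RP, so RP runs at 1.500°; with |RP| = 17.6, P = (2.570, -5.936). ∠RPH = 54.7° gives PH at 126.8° from the x-axis; with |PH| = 24.5, H = (-12.11, 13.68). Then |SH| = |H − S| = 18.27.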